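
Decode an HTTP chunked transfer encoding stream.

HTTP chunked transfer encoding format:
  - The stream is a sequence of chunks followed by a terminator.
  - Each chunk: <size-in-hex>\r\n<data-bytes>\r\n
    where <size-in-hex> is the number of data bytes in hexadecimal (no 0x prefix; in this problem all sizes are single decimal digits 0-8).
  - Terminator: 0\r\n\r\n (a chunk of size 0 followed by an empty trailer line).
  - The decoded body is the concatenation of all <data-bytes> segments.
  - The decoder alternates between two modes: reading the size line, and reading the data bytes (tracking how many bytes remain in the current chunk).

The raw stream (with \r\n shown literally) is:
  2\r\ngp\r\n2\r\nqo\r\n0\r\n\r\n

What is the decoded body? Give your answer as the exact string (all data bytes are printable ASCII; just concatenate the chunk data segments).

Answer: gpqo

Derivation:
Chunk 1: stream[0..1]='2' size=0x2=2, data at stream[3..5]='gp' -> body[0..2], body so far='gp'
Chunk 2: stream[7..8]='2' size=0x2=2, data at stream[10..12]='qo' -> body[2..4], body so far='gpqo'
Chunk 3: stream[14..15]='0' size=0 (terminator). Final body='gpqo' (4 bytes)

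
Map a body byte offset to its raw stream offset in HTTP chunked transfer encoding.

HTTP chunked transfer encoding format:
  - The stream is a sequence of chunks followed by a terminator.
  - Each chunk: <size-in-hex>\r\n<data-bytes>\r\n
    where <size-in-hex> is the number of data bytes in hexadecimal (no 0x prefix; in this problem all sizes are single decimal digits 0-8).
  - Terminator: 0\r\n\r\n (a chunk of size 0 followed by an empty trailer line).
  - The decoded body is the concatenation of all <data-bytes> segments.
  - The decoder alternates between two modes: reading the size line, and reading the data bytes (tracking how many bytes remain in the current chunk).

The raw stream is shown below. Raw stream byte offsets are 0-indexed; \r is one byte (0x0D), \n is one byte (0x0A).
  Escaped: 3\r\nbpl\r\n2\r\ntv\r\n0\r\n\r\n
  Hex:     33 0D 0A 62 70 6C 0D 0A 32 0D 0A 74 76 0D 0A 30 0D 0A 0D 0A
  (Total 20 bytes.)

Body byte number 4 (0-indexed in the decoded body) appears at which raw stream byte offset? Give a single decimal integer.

Chunk 1: stream[0..1]='3' size=0x3=3, data at stream[3..6]='bpl' -> body[0..3], body so far='bpl'
Chunk 2: stream[8..9]='2' size=0x2=2, data at stream[11..13]='tv' -> body[3..5], body so far='bpltv'
Chunk 3: stream[15..16]='0' size=0 (terminator). Final body='bpltv' (5 bytes)
Body byte 4 at stream offset 12

Answer: 12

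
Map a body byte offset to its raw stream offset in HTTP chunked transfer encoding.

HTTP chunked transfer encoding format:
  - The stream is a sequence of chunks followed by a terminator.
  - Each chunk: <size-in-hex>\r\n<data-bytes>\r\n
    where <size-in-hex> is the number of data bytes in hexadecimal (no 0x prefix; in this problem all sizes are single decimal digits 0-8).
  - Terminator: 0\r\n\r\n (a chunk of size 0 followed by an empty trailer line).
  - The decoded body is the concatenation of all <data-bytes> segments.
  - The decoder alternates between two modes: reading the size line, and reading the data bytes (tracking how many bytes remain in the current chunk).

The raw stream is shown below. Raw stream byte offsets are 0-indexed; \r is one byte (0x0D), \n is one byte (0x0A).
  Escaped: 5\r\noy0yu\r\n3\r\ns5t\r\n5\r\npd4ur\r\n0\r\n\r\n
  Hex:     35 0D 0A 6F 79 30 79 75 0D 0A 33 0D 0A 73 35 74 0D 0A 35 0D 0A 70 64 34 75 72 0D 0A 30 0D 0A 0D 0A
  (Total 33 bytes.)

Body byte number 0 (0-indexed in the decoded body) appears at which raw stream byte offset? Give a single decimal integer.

Chunk 1: stream[0..1]='5' size=0x5=5, data at stream[3..8]='oy0yu' -> body[0..5], body so far='oy0yu'
Chunk 2: stream[10..11]='3' size=0x3=3, data at stream[13..16]='s5t' -> body[5..8], body so far='oy0yus5t'
Chunk 3: stream[18..19]='5' size=0x5=5, data at stream[21..26]='pd4ur' -> body[8..13], body so far='oy0yus5tpd4ur'
Chunk 4: stream[28..29]='0' size=0 (terminator). Final body='oy0yus5tpd4ur' (13 bytes)
Body byte 0 at stream offset 3

Answer: 3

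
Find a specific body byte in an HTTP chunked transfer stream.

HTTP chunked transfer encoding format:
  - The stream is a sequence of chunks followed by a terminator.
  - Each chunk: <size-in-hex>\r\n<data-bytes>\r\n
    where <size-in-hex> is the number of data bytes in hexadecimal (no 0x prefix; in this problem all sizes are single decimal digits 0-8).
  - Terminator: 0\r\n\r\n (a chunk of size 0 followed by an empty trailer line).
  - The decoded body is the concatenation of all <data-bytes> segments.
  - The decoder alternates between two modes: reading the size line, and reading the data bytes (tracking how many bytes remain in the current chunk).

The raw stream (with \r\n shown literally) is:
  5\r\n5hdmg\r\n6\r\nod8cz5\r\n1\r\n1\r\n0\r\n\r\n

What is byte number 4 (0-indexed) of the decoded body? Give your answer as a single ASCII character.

Answer: g

Derivation:
Chunk 1: stream[0..1]='5' size=0x5=5, data at stream[3..8]='5hdmg' -> body[0..5], body so far='5hdmg'
Chunk 2: stream[10..11]='6' size=0x6=6, data at stream[13..19]='od8cz5' -> body[5..11], body so far='5hdmgod8cz5'
Chunk 3: stream[21..22]='1' size=0x1=1, data at stream[24..25]='1' -> body[11..12], body so far='5hdmgod8cz51'
Chunk 4: stream[27..28]='0' size=0 (terminator). Final body='5hdmgod8cz51' (12 bytes)
Body byte 4 = 'g'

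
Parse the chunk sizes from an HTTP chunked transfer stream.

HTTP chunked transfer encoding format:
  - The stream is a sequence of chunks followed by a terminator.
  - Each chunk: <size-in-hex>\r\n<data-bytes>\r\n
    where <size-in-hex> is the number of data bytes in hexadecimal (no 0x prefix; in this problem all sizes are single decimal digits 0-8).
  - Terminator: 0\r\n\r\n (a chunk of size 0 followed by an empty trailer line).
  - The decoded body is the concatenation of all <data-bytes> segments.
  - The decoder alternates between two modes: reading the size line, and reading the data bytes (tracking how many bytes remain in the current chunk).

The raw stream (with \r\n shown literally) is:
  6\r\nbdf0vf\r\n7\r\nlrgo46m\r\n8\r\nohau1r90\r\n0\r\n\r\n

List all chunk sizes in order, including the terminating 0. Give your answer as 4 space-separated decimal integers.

Answer: 6 7 8 0

Derivation:
Chunk 1: stream[0..1]='6' size=0x6=6, data at stream[3..9]='bdf0vf' -> body[0..6], body so far='bdf0vf'
Chunk 2: stream[11..12]='7' size=0x7=7, data at stream[14..21]='lrgo46m' -> body[6..13], body so far='bdf0vflrgo46m'
Chunk 3: stream[23..24]='8' size=0x8=8, data at stream[26..34]='ohau1r90' -> body[13..21], body so far='bdf0vflrgo46mohau1r90'
Chunk 4: stream[36..37]='0' size=0 (terminator). Final body='bdf0vflrgo46mohau1r90' (21 bytes)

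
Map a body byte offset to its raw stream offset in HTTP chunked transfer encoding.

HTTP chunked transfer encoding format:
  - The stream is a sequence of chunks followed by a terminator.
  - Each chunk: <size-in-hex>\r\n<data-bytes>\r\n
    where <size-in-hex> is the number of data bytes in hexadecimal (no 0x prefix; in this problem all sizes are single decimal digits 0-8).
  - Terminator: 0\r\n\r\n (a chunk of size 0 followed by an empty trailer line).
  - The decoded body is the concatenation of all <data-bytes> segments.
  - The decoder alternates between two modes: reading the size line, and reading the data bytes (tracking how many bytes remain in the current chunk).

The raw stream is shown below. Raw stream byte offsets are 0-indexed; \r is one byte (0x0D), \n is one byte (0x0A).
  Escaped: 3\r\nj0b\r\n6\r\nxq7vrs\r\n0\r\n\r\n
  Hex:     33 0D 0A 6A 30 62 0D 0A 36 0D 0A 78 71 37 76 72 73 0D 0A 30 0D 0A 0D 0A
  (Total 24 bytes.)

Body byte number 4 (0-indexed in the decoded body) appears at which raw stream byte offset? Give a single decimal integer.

Chunk 1: stream[0..1]='3' size=0x3=3, data at stream[3..6]='j0b' -> body[0..3], body so far='j0b'
Chunk 2: stream[8..9]='6' size=0x6=6, data at stream[11..17]='xq7vrs' -> body[3..9], body so far='j0bxq7vrs'
Chunk 3: stream[19..20]='0' size=0 (terminator). Final body='j0bxq7vrs' (9 bytes)
Body byte 4 at stream offset 12

Answer: 12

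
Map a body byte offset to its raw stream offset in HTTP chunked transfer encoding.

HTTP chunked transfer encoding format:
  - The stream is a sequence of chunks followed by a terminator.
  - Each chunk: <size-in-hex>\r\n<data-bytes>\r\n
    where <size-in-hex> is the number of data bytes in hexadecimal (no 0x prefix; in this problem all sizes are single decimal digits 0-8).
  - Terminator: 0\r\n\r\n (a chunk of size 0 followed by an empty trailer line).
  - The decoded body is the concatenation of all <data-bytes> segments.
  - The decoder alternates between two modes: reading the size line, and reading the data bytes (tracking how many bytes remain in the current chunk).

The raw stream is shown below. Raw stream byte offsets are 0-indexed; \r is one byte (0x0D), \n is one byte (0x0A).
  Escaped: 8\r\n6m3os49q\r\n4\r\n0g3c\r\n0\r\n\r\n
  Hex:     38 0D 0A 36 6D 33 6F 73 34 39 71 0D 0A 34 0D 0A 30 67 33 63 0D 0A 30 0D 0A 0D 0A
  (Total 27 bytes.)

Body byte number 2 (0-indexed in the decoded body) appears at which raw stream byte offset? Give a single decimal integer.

Answer: 5

Derivation:
Chunk 1: stream[0..1]='8' size=0x8=8, data at stream[3..11]='6m3os49q' -> body[0..8], body so far='6m3os49q'
Chunk 2: stream[13..14]='4' size=0x4=4, data at stream[16..20]='0g3c' -> body[8..12], body so far='6m3os49q0g3c'
Chunk 3: stream[22..23]='0' size=0 (terminator). Final body='6m3os49q0g3c' (12 bytes)
Body byte 2 at stream offset 5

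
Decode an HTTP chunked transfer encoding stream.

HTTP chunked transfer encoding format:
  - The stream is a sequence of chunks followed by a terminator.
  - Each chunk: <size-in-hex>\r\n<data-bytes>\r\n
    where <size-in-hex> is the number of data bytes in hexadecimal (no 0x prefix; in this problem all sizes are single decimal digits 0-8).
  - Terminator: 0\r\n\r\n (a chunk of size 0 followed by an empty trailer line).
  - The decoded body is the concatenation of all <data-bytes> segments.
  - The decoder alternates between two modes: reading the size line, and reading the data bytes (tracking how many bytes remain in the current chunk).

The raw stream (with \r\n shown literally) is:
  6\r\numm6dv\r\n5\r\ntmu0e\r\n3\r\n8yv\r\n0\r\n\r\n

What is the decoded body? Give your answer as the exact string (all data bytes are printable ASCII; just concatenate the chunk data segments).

Chunk 1: stream[0..1]='6' size=0x6=6, data at stream[3..9]='umm6dv' -> body[0..6], body so far='umm6dv'
Chunk 2: stream[11..12]='5' size=0x5=5, data at stream[14..19]='tmu0e' -> body[6..11], body so far='umm6dvtmu0e'
Chunk 3: stream[21..22]='3' size=0x3=3, data at stream[24..27]='8yv' -> body[11..14], body so far='umm6dvtmu0e8yv'
Chunk 4: stream[29..30]='0' size=0 (terminator). Final body='umm6dvtmu0e8yv' (14 bytes)

Answer: umm6dvtmu0e8yv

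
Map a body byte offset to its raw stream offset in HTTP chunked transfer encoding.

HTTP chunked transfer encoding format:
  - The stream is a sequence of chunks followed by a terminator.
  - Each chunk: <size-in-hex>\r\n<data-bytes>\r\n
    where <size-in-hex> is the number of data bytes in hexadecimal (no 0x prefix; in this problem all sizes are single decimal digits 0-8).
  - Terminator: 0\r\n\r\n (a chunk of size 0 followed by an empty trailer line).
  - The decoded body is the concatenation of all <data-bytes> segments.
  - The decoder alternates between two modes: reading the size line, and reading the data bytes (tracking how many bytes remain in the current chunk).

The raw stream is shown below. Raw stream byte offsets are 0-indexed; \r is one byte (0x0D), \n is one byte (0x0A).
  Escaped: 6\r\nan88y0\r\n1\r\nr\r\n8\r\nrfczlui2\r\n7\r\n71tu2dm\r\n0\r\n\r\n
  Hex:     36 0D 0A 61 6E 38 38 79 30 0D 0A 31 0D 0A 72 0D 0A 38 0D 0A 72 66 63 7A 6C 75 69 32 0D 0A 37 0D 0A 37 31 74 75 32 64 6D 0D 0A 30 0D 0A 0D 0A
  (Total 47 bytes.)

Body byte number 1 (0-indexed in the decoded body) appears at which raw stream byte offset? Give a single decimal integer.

Answer: 4

Derivation:
Chunk 1: stream[0..1]='6' size=0x6=6, data at stream[3..9]='an88y0' -> body[0..6], body so far='an88y0'
Chunk 2: stream[11..12]='1' size=0x1=1, data at stream[14..15]='r' -> body[6..7], body so far='an88y0r'
Chunk 3: stream[17..18]='8' size=0x8=8, data at stream[20..28]='rfczlui2' -> body[7..15], body so far='an88y0rrfczlui2'
Chunk 4: stream[30..31]='7' size=0x7=7, data at stream[33..40]='71tu2dm' -> body[15..22], body so far='an88y0rrfczlui271tu2dm'
Chunk 5: stream[42..43]='0' size=0 (terminator). Final body='an88y0rrfczlui271tu2dm' (22 bytes)
Body byte 1 at stream offset 4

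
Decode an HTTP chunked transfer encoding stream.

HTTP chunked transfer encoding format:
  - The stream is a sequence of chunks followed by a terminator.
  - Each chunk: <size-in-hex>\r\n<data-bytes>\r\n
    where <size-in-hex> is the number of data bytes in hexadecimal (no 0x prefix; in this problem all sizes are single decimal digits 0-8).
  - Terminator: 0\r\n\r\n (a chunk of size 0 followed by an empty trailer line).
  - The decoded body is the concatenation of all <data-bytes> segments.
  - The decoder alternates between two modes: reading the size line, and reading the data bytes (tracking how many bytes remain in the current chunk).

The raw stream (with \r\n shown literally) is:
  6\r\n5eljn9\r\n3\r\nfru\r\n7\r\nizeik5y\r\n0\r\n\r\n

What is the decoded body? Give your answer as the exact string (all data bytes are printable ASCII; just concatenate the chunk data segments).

Answer: 5eljn9fruizeik5y

Derivation:
Chunk 1: stream[0..1]='6' size=0x6=6, data at stream[3..9]='5eljn9' -> body[0..6], body so far='5eljn9'
Chunk 2: stream[11..12]='3' size=0x3=3, data at stream[14..17]='fru' -> body[6..9], body so far='5eljn9fru'
Chunk 3: stream[19..20]='7' size=0x7=7, data at stream[22..29]='izeik5y' -> body[9..16], body so far='5eljn9fruizeik5y'
Chunk 4: stream[31..32]='0' size=0 (terminator). Final body='5eljn9fruizeik5y' (16 bytes)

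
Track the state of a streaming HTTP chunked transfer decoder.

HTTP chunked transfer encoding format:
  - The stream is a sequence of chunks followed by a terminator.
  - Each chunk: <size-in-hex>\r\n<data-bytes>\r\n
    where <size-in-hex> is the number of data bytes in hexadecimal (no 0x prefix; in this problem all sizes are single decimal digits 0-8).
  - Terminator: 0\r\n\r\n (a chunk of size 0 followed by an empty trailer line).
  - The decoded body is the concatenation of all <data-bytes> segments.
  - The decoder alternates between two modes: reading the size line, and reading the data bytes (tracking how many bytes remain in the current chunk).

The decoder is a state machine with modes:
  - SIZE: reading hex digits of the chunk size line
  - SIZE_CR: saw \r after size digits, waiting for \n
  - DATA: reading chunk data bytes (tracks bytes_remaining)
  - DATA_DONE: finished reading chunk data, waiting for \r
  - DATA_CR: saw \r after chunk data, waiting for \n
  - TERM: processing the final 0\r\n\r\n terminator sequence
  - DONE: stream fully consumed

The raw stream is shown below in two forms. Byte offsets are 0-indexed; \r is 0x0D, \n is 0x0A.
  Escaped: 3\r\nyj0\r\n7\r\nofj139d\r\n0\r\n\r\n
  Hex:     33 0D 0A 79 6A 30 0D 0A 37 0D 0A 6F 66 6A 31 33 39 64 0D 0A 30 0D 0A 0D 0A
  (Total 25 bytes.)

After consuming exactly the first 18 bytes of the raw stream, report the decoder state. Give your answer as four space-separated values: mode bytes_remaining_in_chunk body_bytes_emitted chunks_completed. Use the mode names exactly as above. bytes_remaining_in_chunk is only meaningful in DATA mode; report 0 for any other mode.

Byte 0 = '3': mode=SIZE remaining=0 emitted=0 chunks_done=0
Byte 1 = 0x0D: mode=SIZE_CR remaining=0 emitted=0 chunks_done=0
Byte 2 = 0x0A: mode=DATA remaining=3 emitted=0 chunks_done=0
Byte 3 = 'y': mode=DATA remaining=2 emitted=1 chunks_done=0
Byte 4 = 'j': mode=DATA remaining=1 emitted=2 chunks_done=0
Byte 5 = '0': mode=DATA_DONE remaining=0 emitted=3 chunks_done=0
Byte 6 = 0x0D: mode=DATA_CR remaining=0 emitted=3 chunks_done=0
Byte 7 = 0x0A: mode=SIZE remaining=0 emitted=3 chunks_done=1
Byte 8 = '7': mode=SIZE remaining=0 emitted=3 chunks_done=1
Byte 9 = 0x0D: mode=SIZE_CR remaining=0 emitted=3 chunks_done=1
Byte 10 = 0x0A: mode=DATA remaining=7 emitted=3 chunks_done=1
Byte 11 = 'o': mode=DATA remaining=6 emitted=4 chunks_done=1
Byte 12 = 'f': mode=DATA remaining=5 emitted=5 chunks_done=1
Byte 13 = 'j': mode=DATA remaining=4 emitted=6 chunks_done=1
Byte 14 = '1': mode=DATA remaining=3 emitted=7 chunks_done=1
Byte 15 = '3': mode=DATA remaining=2 emitted=8 chunks_done=1
Byte 16 = '9': mode=DATA remaining=1 emitted=9 chunks_done=1
Byte 17 = 'd': mode=DATA_DONE remaining=0 emitted=10 chunks_done=1

Answer: DATA_DONE 0 10 1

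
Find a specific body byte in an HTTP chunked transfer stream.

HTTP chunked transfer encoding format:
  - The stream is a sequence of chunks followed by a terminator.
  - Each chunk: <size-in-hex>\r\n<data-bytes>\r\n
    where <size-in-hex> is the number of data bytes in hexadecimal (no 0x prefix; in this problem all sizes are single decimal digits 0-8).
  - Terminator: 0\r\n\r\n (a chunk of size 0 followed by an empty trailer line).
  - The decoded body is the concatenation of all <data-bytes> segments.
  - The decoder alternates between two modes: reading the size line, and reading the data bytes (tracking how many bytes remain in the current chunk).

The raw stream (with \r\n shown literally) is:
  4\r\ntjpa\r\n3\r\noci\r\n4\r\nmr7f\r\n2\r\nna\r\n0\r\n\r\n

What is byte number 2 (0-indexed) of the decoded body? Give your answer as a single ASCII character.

Chunk 1: stream[0..1]='4' size=0x4=4, data at stream[3..7]='tjpa' -> body[0..4], body so far='tjpa'
Chunk 2: stream[9..10]='3' size=0x3=3, data at stream[12..15]='oci' -> body[4..7], body so far='tjpaoci'
Chunk 3: stream[17..18]='4' size=0x4=4, data at stream[20..24]='mr7f' -> body[7..11], body so far='tjpaocimr7f'
Chunk 4: stream[26..27]='2' size=0x2=2, data at stream[29..31]='na' -> body[11..13], body so far='tjpaocimr7fna'
Chunk 5: stream[33..34]='0' size=0 (terminator). Final body='tjpaocimr7fna' (13 bytes)
Body byte 2 = 'p'

Answer: p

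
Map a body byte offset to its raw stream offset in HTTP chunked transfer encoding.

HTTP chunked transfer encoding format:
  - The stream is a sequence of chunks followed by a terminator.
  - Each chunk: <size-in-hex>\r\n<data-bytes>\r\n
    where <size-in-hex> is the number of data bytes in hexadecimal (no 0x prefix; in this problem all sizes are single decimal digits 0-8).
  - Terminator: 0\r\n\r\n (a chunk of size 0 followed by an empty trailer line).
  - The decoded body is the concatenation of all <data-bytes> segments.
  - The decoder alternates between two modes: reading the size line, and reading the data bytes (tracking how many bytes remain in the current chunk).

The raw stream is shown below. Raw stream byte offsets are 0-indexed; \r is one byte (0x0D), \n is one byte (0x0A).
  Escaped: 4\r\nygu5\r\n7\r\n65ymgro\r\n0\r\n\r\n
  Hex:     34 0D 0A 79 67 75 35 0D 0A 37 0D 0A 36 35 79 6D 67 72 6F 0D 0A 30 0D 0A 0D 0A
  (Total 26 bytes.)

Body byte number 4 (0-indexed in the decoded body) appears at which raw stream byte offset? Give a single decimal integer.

Chunk 1: stream[0..1]='4' size=0x4=4, data at stream[3..7]='ygu5' -> body[0..4], body so far='ygu5'
Chunk 2: stream[9..10]='7' size=0x7=7, data at stream[12..19]='65ymgro' -> body[4..11], body so far='ygu565ymgro'
Chunk 3: stream[21..22]='0' size=0 (terminator). Final body='ygu565ymgro' (11 bytes)
Body byte 4 at stream offset 12

Answer: 12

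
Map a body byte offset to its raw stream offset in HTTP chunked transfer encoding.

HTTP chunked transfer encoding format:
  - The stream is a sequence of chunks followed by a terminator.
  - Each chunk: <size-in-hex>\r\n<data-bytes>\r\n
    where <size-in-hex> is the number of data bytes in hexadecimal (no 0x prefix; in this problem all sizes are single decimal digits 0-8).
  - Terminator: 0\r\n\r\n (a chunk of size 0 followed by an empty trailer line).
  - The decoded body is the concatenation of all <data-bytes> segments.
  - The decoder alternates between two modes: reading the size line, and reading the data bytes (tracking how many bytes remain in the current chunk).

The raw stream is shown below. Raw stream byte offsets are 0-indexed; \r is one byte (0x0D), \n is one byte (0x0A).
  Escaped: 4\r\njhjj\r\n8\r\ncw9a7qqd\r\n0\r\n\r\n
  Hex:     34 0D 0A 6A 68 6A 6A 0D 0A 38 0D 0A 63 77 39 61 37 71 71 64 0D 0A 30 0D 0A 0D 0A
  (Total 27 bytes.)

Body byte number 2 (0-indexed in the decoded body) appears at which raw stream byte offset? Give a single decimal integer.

Chunk 1: stream[0..1]='4' size=0x4=4, data at stream[3..7]='jhjj' -> body[0..4], body so far='jhjj'
Chunk 2: stream[9..10]='8' size=0x8=8, data at stream[12..20]='cw9a7qqd' -> body[4..12], body so far='jhjjcw9a7qqd'
Chunk 3: stream[22..23]='0' size=0 (terminator). Final body='jhjjcw9a7qqd' (12 bytes)
Body byte 2 at stream offset 5

Answer: 5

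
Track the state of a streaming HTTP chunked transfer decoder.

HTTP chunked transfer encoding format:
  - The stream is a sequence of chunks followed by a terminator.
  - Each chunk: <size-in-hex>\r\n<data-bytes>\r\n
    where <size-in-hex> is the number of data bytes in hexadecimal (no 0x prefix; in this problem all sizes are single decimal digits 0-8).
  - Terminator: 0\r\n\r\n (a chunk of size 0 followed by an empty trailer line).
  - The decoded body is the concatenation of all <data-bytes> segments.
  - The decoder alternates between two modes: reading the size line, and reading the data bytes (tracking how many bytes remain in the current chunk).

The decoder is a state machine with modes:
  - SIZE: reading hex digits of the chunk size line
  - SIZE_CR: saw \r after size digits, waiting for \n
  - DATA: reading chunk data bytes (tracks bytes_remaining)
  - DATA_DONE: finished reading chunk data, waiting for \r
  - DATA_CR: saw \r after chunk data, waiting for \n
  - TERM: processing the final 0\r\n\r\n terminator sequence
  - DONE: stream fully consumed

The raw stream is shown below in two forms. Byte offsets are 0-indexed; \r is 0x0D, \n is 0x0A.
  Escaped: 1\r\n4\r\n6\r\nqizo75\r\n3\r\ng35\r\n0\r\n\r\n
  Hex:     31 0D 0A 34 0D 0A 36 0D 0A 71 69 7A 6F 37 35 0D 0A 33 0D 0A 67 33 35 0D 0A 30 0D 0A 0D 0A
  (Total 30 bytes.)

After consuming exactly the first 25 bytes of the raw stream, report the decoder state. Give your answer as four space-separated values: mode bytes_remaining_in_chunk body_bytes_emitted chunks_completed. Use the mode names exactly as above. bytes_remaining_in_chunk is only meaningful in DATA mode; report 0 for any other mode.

Answer: SIZE 0 10 3

Derivation:
Byte 0 = '1': mode=SIZE remaining=0 emitted=0 chunks_done=0
Byte 1 = 0x0D: mode=SIZE_CR remaining=0 emitted=0 chunks_done=0
Byte 2 = 0x0A: mode=DATA remaining=1 emitted=0 chunks_done=0
Byte 3 = '4': mode=DATA_DONE remaining=0 emitted=1 chunks_done=0
Byte 4 = 0x0D: mode=DATA_CR remaining=0 emitted=1 chunks_done=0
Byte 5 = 0x0A: mode=SIZE remaining=0 emitted=1 chunks_done=1
Byte 6 = '6': mode=SIZE remaining=0 emitted=1 chunks_done=1
Byte 7 = 0x0D: mode=SIZE_CR remaining=0 emitted=1 chunks_done=1
Byte 8 = 0x0A: mode=DATA remaining=6 emitted=1 chunks_done=1
Byte 9 = 'q': mode=DATA remaining=5 emitted=2 chunks_done=1
Byte 10 = 'i': mode=DATA remaining=4 emitted=3 chunks_done=1
Byte 11 = 'z': mode=DATA remaining=3 emitted=4 chunks_done=1
Byte 12 = 'o': mode=DATA remaining=2 emitted=5 chunks_done=1
Byte 13 = '7': mode=DATA remaining=1 emitted=6 chunks_done=1
Byte 14 = '5': mode=DATA_DONE remaining=0 emitted=7 chunks_done=1
Byte 15 = 0x0D: mode=DATA_CR remaining=0 emitted=7 chunks_done=1
Byte 16 = 0x0A: mode=SIZE remaining=0 emitted=7 chunks_done=2
Byte 17 = '3': mode=SIZE remaining=0 emitted=7 chunks_done=2
Byte 18 = 0x0D: mode=SIZE_CR remaining=0 emitted=7 chunks_done=2
Byte 19 = 0x0A: mode=DATA remaining=3 emitted=7 chunks_done=2
Byte 20 = 'g': mode=DATA remaining=2 emitted=8 chunks_done=2
Byte 21 = '3': mode=DATA remaining=1 emitted=9 chunks_done=2
Byte 22 = '5': mode=DATA_DONE remaining=0 emitted=10 chunks_done=2
Byte 23 = 0x0D: mode=DATA_CR remaining=0 emitted=10 chunks_done=2
Byte 24 = 0x0A: mode=SIZE remaining=0 emitted=10 chunks_done=3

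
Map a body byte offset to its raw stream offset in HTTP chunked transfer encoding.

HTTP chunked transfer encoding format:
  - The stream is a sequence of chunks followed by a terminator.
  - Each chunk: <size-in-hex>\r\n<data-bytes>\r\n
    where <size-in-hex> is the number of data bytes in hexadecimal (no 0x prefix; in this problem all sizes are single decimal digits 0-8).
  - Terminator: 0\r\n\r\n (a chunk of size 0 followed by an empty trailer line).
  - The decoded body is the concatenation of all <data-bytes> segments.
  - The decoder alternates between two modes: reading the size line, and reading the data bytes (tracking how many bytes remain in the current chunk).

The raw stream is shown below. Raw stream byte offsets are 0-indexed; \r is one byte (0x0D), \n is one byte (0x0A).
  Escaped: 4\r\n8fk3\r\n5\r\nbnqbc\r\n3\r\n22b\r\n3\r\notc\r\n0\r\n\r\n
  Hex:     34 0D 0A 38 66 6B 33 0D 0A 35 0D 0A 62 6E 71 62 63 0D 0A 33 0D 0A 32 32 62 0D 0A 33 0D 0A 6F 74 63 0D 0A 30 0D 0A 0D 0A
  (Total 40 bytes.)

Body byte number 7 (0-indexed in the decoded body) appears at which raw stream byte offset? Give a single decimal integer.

Answer: 15

Derivation:
Chunk 1: stream[0..1]='4' size=0x4=4, data at stream[3..7]='8fk3' -> body[0..4], body so far='8fk3'
Chunk 2: stream[9..10]='5' size=0x5=5, data at stream[12..17]='bnqbc' -> body[4..9], body so far='8fk3bnqbc'
Chunk 3: stream[19..20]='3' size=0x3=3, data at stream[22..25]='22b' -> body[9..12], body so far='8fk3bnqbc22b'
Chunk 4: stream[27..28]='3' size=0x3=3, data at stream[30..33]='otc' -> body[12..15], body so far='8fk3bnqbc22botc'
Chunk 5: stream[35..36]='0' size=0 (terminator). Final body='8fk3bnqbc22botc' (15 bytes)
Body byte 7 at stream offset 15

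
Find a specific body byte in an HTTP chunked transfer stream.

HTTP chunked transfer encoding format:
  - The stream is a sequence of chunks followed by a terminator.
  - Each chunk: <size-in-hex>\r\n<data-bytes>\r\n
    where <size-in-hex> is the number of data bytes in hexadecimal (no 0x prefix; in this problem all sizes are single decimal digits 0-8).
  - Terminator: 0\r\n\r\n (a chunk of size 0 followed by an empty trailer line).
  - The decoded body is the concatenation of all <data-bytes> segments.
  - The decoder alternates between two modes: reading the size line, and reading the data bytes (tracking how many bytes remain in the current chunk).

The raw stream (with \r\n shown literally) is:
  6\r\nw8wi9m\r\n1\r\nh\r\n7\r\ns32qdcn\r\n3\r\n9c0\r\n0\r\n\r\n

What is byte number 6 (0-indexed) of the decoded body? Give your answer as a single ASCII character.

Answer: h

Derivation:
Chunk 1: stream[0..1]='6' size=0x6=6, data at stream[3..9]='w8wi9m' -> body[0..6], body so far='w8wi9m'
Chunk 2: stream[11..12]='1' size=0x1=1, data at stream[14..15]='h' -> body[6..7], body so far='w8wi9mh'
Chunk 3: stream[17..18]='7' size=0x7=7, data at stream[20..27]='s32qdcn' -> body[7..14], body so far='w8wi9mhs32qdcn'
Chunk 4: stream[29..30]='3' size=0x3=3, data at stream[32..35]='9c0' -> body[14..17], body so far='w8wi9mhs32qdcn9c0'
Chunk 5: stream[37..38]='0' size=0 (terminator). Final body='w8wi9mhs32qdcn9c0' (17 bytes)
Body byte 6 = 'h'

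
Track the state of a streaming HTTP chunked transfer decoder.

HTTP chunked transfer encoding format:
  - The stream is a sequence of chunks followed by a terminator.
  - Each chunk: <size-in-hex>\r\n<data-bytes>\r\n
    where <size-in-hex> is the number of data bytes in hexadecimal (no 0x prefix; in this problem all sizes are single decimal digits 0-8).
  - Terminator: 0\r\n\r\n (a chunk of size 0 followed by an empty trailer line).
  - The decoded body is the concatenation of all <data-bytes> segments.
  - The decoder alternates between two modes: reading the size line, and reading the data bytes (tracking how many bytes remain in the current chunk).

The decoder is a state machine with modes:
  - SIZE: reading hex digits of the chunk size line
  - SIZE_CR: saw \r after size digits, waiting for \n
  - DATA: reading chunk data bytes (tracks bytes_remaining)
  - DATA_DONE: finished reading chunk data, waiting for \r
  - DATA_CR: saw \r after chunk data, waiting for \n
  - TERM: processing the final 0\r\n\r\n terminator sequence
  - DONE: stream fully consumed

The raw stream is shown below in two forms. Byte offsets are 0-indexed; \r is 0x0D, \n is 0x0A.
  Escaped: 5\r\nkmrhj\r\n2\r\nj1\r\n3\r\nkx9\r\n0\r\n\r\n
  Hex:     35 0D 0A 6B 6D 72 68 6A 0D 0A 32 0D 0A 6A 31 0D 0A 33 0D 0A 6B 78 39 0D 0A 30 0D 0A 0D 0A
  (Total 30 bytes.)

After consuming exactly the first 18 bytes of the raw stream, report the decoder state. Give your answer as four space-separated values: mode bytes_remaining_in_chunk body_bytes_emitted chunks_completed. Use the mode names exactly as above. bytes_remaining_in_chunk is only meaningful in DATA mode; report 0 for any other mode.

Answer: SIZE 0 7 2

Derivation:
Byte 0 = '5': mode=SIZE remaining=0 emitted=0 chunks_done=0
Byte 1 = 0x0D: mode=SIZE_CR remaining=0 emitted=0 chunks_done=0
Byte 2 = 0x0A: mode=DATA remaining=5 emitted=0 chunks_done=0
Byte 3 = 'k': mode=DATA remaining=4 emitted=1 chunks_done=0
Byte 4 = 'm': mode=DATA remaining=3 emitted=2 chunks_done=0
Byte 5 = 'r': mode=DATA remaining=2 emitted=3 chunks_done=0
Byte 6 = 'h': mode=DATA remaining=1 emitted=4 chunks_done=0
Byte 7 = 'j': mode=DATA_DONE remaining=0 emitted=5 chunks_done=0
Byte 8 = 0x0D: mode=DATA_CR remaining=0 emitted=5 chunks_done=0
Byte 9 = 0x0A: mode=SIZE remaining=0 emitted=5 chunks_done=1
Byte 10 = '2': mode=SIZE remaining=0 emitted=5 chunks_done=1
Byte 11 = 0x0D: mode=SIZE_CR remaining=0 emitted=5 chunks_done=1
Byte 12 = 0x0A: mode=DATA remaining=2 emitted=5 chunks_done=1
Byte 13 = 'j': mode=DATA remaining=1 emitted=6 chunks_done=1
Byte 14 = '1': mode=DATA_DONE remaining=0 emitted=7 chunks_done=1
Byte 15 = 0x0D: mode=DATA_CR remaining=0 emitted=7 chunks_done=1
Byte 16 = 0x0A: mode=SIZE remaining=0 emitted=7 chunks_done=2
Byte 17 = '3': mode=SIZE remaining=0 emitted=7 chunks_done=2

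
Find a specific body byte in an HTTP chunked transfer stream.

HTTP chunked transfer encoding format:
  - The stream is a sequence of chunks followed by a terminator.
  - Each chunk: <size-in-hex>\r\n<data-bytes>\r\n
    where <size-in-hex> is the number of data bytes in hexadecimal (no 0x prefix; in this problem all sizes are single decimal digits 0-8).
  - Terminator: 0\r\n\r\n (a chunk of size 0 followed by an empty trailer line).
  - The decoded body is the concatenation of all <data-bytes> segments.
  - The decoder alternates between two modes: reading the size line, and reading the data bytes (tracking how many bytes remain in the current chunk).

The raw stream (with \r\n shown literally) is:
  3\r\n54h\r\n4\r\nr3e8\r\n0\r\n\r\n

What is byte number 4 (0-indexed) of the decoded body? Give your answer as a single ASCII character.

Answer: 3

Derivation:
Chunk 1: stream[0..1]='3' size=0x3=3, data at stream[3..6]='54h' -> body[0..3], body so far='54h'
Chunk 2: stream[8..9]='4' size=0x4=4, data at stream[11..15]='r3e8' -> body[3..7], body so far='54hr3e8'
Chunk 3: stream[17..18]='0' size=0 (terminator). Final body='54hr3e8' (7 bytes)
Body byte 4 = '3'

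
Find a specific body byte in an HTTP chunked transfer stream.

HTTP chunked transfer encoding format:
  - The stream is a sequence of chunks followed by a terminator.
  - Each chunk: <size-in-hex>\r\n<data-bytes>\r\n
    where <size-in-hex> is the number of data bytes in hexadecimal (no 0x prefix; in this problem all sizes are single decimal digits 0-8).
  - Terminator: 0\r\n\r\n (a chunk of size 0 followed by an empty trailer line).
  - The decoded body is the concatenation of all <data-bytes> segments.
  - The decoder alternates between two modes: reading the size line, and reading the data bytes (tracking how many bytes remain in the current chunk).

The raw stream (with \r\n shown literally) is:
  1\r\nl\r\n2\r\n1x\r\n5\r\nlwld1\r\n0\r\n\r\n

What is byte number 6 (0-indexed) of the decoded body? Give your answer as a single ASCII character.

Chunk 1: stream[0..1]='1' size=0x1=1, data at stream[3..4]='l' -> body[0..1], body so far='l'
Chunk 2: stream[6..7]='2' size=0x2=2, data at stream[9..11]='1x' -> body[1..3], body so far='l1x'
Chunk 3: stream[13..14]='5' size=0x5=5, data at stream[16..21]='lwld1' -> body[3..8], body so far='l1xlwld1'
Chunk 4: stream[23..24]='0' size=0 (terminator). Final body='l1xlwld1' (8 bytes)
Body byte 6 = 'd'

Answer: d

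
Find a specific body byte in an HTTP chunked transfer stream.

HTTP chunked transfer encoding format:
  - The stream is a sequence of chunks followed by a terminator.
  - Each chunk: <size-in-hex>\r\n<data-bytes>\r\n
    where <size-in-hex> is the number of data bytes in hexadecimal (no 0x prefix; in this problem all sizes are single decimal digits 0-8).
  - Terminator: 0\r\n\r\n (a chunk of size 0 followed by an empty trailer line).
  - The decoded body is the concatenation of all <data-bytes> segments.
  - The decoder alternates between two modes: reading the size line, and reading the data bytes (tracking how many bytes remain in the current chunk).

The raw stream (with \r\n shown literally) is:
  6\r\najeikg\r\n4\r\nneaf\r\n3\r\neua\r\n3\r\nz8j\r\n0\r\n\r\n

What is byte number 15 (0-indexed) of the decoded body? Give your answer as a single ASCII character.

Answer: j

Derivation:
Chunk 1: stream[0..1]='6' size=0x6=6, data at stream[3..9]='ajeikg' -> body[0..6], body so far='ajeikg'
Chunk 2: stream[11..12]='4' size=0x4=4, data at stream[14..18]='neaf' -> body[6..10], body so far='ajeikgneaf'
Chunk 3: stream[20..21]='3' size=0x3=3, data at stream[23..26]='eua' -> body[10..13], body so far='ajeikgneafeua'
Chunk 4: stream[28..29]='3' size=0x3=3, data at stream[31..34]='z8j' -> body[13..16], body so far='ajeikgneafeuaz8j'
Chunk 5: stream[36..37]='0' size=0 (terminator). Final body='ajeikgneafeuaz8j' (16 bytes)
Body byte 15 = 'j'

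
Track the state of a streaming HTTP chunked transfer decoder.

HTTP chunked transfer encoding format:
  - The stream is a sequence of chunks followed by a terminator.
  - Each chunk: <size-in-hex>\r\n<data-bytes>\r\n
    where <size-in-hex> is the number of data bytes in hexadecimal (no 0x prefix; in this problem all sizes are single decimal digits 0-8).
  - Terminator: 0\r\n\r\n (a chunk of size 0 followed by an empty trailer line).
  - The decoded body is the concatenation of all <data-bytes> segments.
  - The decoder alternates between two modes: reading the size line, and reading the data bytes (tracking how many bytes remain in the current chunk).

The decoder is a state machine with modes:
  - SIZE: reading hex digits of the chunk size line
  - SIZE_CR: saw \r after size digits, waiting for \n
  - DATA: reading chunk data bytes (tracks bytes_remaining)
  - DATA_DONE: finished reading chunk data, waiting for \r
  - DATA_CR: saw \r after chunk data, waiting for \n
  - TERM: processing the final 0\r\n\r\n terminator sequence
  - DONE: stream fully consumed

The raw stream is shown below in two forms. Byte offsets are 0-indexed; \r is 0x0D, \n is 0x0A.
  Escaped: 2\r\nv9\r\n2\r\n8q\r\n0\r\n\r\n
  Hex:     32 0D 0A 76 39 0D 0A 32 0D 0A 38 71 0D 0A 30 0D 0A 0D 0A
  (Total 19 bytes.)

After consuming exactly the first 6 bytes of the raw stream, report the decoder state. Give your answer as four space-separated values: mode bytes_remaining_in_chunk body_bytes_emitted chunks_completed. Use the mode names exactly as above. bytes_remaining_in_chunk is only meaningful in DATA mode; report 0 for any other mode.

Answer: DATA_CR 0 2 0

Derivation:
Byte 0 = '2': mode=SIZE remaining=0 emitted=0 chunks_done=0
Byte 1 = 0x0D: mode=SIZE_CR remaining=0 emitted=0 chunks_done=0
Byte 2 = 0x0A: mode=DATA remaining=2 emitted=0 chunks_done=0
Byte 3 = 'v': mode=DATA remaining=1 emitted=1 chunks_done=0
Byte 4 = '9': mode=DATA_DONE remaining=0 emitted=2 chunks_done=0
Byte 5 = 0x0D: mode=DATA_CR remaining=0 emitted=2 chunks_done=0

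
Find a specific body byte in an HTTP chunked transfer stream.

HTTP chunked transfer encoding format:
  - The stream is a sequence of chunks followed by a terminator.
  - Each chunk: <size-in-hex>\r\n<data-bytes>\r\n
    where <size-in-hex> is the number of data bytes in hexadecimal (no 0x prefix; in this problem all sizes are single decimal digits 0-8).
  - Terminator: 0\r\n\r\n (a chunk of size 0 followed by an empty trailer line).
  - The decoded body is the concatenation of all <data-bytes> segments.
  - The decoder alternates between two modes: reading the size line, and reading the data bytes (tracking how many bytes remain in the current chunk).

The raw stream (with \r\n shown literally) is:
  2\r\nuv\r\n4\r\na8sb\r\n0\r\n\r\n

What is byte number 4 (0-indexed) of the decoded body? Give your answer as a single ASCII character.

Chunk 1: stream[0..1]='2' size=0x2=2, data at stream[3..5]='uv' -> body[0..2], body so far='uv'
Chunk 2: stream[7..8]='4' size=0x4=4, data at stream[10..14]='a8sb' -> body[2..6], body so far='uva8sb'
Chunk 3: stream[16..17]='0' size=0 (terminator). Final body='uva8sb' (6 bytes)
Body byte 4 = 's'

Answer: s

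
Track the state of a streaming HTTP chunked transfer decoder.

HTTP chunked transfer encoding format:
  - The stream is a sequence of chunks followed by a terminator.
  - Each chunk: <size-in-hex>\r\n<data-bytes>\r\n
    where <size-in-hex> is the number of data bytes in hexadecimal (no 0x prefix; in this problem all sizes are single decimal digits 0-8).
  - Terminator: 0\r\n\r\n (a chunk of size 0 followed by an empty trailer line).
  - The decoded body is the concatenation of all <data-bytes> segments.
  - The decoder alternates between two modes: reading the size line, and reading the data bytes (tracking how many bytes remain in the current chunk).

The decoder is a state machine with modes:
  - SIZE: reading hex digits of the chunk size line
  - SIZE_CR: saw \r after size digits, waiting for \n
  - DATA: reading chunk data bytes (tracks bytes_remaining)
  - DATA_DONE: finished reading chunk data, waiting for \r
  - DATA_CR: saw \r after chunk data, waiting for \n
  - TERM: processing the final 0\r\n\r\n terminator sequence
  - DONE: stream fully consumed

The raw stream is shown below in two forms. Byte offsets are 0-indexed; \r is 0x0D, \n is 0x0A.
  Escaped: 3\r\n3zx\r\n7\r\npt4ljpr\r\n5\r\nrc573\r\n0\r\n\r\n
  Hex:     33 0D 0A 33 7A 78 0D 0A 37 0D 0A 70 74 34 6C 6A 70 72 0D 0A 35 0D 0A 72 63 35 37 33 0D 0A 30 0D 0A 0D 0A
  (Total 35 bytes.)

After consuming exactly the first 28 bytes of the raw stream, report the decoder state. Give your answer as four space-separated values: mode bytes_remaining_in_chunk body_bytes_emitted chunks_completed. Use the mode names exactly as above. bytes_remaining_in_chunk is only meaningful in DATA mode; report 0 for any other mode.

Byte 0 = '3': mode=SIZE remaining=0 emitted=0 chunks_done=0
Byte 1 = 0x0D: mode=SIZE_CR remaining=0 emitted=0 chunks_done=0
Byte 2 = 0x0A: mode=DATA remaining=3 emitted=0 chunks_done=0
Byte 3 = '3': mode=DATA remaining=2 emitted=1 chunks_done=0
Byte 4 = 'z': mode=DATA remaining=1 emitted=2 chunks_done=0
Byte 5 = 'x': mode=DATA_DONE remaining=0 emitted=3 chunks_done=0
Byte 6 = 0x0D: mode=DATA_CR remaining=0 emitted=3 chunks_done=0
Byte 7 = 0x0A: mode=SIZE remaining=0 emitted=3 chunks_done=1
Byte 8 = '7': mode=SIZE remaining=0 emitted=3 chunks_done=1
Byte 9 = 0x0D: mode=SIZE_CR remaining=0 emitted=3 chunks_done=1
Byte 10 = 0x0A: mode=DATA remaining=7 emitted=3 chunks_done=1
Byte 11 = 'p': mode=DATA remaining=6 emitted=4 chunks_done=1
Byte 12 = 't': mode=DATA remaining=5 emitted=5 chunks_done=1
Byte 13 = '4': mode=DATA remaining=4 emitted=6 chunks_done=1
Byte 14 = 'l': mode=DATA remaining=3 emitted=7 chunks_done=1
Byte 15 = 'j': mode=DATA remaining=2 emitted=8 chunks_done=1
Byte 16 = 'p': mode=DATA remaining=1 emitted=9 chunks_done=1
Byte 17 = 'r': mode=DATA_DONE remaining=0 emitted=10 chunks_done=1
Byte 18 = 0x0D: mode=DATA_CR remaining=0 emitted=10 chunks_done=1
Byte 19 = 0x0A: mode=SIZE remaining=0 emitted=10 chunks_done=2
Byte 20 = '5': mode=SIZE remaining=0 emitted=10 chunks_done=2
Byte 21 = 0x0D: mode=SIZE_CR remaining=0 emitted=10 chunks_done=2
Byte 22 = 0x0A: mode=DATA remaining=5 emitted=10 chunks_done=2
Byte 23 = 'r': mode=DATA remaining=4 emitted=11 chunks_done=2
Byte 24 = 'c': mode=DATA remaining=3 emitted=12 chunks_done=2
Byte 25 = '5': mode=DATA remaining=2 emitted=13 chunks_done=2
Byte 26 = '7': mode=DATA remaining=1 emitted=14 chunks_done=2
Byte 27 = '3': mode=DATA_DONE remaining=0 emitted=15 chunks_done=2

Answer: DATA_DONE 0 15 2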